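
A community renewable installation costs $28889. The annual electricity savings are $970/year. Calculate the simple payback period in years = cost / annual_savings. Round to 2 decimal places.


Simple payback period = initial cost / annual savings
Payback = 28889 / 970
Payback = 29.78 years

29.78


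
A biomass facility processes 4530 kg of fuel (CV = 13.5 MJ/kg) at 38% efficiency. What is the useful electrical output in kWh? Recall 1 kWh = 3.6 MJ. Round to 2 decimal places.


Total energy = mass * CV = 4530 * 13.5 = 61155.0 MJ
Useful energy = total * eta = 61155.0 * 0.38 = 23238.9 MJ
Convert to kWh: 23238.9 / 3.6
Useful energy = 6455.25 kWh

6455.25


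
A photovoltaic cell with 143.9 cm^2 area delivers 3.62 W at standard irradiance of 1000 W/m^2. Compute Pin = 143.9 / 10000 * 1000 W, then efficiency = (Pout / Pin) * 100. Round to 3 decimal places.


First compute the input power:
  Pin = area_cm2 / 10000 * G = 143.9 / 10000 * 1000 = 14.39 W
Then compute efficiency:
  Efficiency = (Pout / Pin) * 100 = (3.62 / 14.39) * 100
  Efficiency = 25.156%

25.156


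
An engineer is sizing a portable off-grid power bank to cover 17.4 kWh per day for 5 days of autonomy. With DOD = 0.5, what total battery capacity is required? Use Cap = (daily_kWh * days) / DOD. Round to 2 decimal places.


Total energy needed = daily * days = 17.4 * 5 = 87.0 kWh
Account for depth of discharge:
  Cap = total_energy / DOD = 87.0 / 0.5
  Cap = 174.00 kWh

174.00


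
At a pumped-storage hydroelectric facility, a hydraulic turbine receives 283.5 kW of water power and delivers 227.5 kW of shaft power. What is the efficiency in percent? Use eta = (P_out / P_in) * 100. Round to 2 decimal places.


Turbine efficiency = (output power / input power) * 100
eta = (227.5 / 283.5) * 100
eta = 80.25%

80.25


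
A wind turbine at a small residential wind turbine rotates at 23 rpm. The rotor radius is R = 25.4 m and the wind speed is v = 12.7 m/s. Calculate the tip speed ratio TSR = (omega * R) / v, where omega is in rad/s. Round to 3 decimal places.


Convert rotational speed to rad/s:
  omega = 23 * 2 * pi / 60 = 2.4086 rad/s
Compute tip speed:
  v_tip = omega * R = 2.4086 * 25.4 = 61.177 m/s
Tip speed ratio:
  TSR = v_tip / v_wind = 61.177 / 12.7 = 4.817

4.817


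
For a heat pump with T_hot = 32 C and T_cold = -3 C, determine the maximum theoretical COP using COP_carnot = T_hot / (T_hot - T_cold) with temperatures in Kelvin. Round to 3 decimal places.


Convert to Kelvin:
  T_hot = 32 + 273.15 = 305.15 K
  T_cold = -3 + 273.15 = 270.15 K
Apply Carnot COP formula:
  COP = T_hot_K / (T_hot_K - T_cold_K) = 305.15 / 35.0
  COP = 8.719

8.719


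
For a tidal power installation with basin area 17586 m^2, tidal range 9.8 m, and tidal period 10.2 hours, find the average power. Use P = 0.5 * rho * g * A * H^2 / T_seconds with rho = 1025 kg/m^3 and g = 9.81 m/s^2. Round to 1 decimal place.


Convert period to seconds: T = 10.2 * 3600 = 36720.0 s
H^2 = 9.8^2 = 96.04
P = 0.5 * rho * g * A * H^2 / T
P = 0.5 * 1025 * 9.81 * 17586 * 96.04 / 36720.0
P = 231248.8 W

231248.8


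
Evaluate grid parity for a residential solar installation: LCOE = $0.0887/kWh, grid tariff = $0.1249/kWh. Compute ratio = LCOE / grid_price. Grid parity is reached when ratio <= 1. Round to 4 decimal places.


Compare LCOE to grid price:
  LCOE = $0.0887/kWh, Grid price = $0.1249/kWh
  Ratio = LCOE / grid_price = 0.0887 / 0.1249 = 0.7102
  Grid parity achieved (ratio <= 1)? yes

0.7102


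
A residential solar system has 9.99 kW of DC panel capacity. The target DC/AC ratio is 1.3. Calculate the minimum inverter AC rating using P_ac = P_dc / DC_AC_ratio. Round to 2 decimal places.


The inverter AC capacity is determined by the DC/AC ratio.
Given: P_dc = 9.99 kW, DC/AC ratio = 1.3
P_ac = P_dc / ratio = 9.99 / 1.3
P_ac = 7.68 kW

7.68


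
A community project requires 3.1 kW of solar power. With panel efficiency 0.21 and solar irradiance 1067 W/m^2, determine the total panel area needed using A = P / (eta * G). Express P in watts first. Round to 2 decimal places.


Convert target power to watts: P = 3.1 * 1000 = 3100.0 W
Compute denominator: eta * G = 0.21 * 1067 = 224.07
Required area A = P / (eta * G) = 3100.0 / 224.07
A = 13.83 m^2

13.83


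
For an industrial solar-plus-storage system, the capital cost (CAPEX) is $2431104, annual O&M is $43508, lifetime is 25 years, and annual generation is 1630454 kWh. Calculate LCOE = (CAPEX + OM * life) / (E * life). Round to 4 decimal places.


Total cost = CAPEX + OM * lifetime = 2431104 + 43508 * 25 = 2431104 + 1087700 = 3518804
Total generation = annual * lifetime = 1630454 * 25 = 40761350 kWh
LCOE = 3518804 / 40761350
LCOE = 0.0863 $/kWh

0.0863


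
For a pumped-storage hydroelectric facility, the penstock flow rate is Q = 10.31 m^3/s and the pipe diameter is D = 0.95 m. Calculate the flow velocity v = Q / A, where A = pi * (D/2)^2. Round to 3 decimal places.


Compute pipe cross-sectional area:
  A = pi * (D/2)^2 = pi * (0.95/2)^2 = 0.7088 m^2
Calculate velocity:
  v = Q / A = 10.31 / 0.7088
  v = 14.545 m/s

14.545


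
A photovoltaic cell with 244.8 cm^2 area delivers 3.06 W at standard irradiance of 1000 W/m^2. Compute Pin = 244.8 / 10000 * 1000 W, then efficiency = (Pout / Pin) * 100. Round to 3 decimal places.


First compute the input power:
  Pin = area_cm2 / 10000 * G = 244.8 / 10000 * 1000 = 24.48 W
Then compute efficiency:
  Efficiency = (Pout / Pin) * 100 = (3.06 / 24.48) * 100
  Efficiency = 12.500%

12.500


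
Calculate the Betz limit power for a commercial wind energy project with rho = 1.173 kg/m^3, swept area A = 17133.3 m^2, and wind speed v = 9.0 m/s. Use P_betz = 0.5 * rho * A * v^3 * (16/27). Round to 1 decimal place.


The Betz coefficient Cp_max = 16/27 = 0.5926
v^3 = 9.0^3 = 729.0
P_betz = 0.5 * rho * A * v^3 * Cp_max
P_betz = 0.5 * 1.173 * 17133.3 * 729.0 * 0.5926
P_betz = 4341030.0 W

4341030.0


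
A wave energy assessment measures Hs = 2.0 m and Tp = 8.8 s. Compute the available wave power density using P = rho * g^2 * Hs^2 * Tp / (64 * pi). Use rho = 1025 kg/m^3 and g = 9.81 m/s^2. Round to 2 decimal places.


Apply wave power formula:
  g^2 = 9.81^2 = 96.2361
  Hs^2 = 2.0^2 = 4.0
  Numerator = rho * g^2 * Hs^2 * Tp = 1025 * 96.2361 * 4.0 * 8.8 = 3472198.49
  Denominator = 64 * pi = 201.0619
  P = 3472198.49 / 201.0619 = 17269.30 W/m

17269.30


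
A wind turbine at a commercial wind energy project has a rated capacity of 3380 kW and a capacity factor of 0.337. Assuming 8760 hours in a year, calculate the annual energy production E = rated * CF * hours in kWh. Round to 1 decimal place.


Annual energy = rated_kW * capacity_factor * hours_per_year
Given: P_rated = 3380 kW, CF = 0.337, hours = 8760
E = 3380 * 0.337 * 8760
E = 9978165.6 kWh

9978165.6


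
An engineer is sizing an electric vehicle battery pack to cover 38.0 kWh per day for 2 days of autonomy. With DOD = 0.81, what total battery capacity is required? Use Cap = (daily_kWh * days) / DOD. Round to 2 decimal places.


Total energy needed = daily * days = 38.0 * 2 = 76.0 kWh
Account for depth of discharge:
  Cap = total_energy / DOD = 76.0 / 0.81
  Cap = 93.83 kWh

93.83


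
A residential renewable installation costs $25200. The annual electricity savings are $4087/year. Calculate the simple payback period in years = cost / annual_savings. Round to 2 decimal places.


Simple payback period = initial cost / annual savings
Payback = 25200 / 4087
Payback = 6.17 years

6.17


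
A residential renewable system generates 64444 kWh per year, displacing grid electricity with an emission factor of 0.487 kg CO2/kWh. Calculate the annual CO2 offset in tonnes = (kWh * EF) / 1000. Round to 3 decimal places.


CO2 offset in kg = generation * emission_factor
CO2 offset = 64444 * 0.487 = 31384.23 kg
Convert to tonnes:
  CO2 offset = 31384.23 / 1000 = 31.384 tonnes

31.384


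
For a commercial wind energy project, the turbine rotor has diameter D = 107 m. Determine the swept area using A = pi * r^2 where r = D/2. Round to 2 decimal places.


Compute the rotor radius:
  r = D / 2 = 107 / 2 = 53.5 m
Calculate swept area:
  A = pi * r^2 = pi * 53.5^2
  A = 8992.02 m^2

8992.02


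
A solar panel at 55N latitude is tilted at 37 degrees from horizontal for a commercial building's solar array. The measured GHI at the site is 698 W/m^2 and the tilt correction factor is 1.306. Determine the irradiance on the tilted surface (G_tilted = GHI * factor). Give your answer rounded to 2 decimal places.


Identify the given values:
  GHI = 698 W/m^2, tilt correction factor = 1.306
Apply the formula G_tilted = GHI * factor:
  G_tilted = 698 * 1.306
  G_tilted = 911.59 W/m^2

911.59


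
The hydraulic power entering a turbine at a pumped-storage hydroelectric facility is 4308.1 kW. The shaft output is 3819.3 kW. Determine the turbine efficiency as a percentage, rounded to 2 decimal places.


Turbine efficiency = (output power / input power) * 100
eta = (3819.3 / 4308.1) * 100
eta = 88.65%

88.65


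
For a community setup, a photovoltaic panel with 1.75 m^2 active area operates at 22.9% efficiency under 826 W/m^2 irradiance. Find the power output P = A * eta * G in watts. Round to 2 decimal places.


Use the solar power formula P = A * eta * G.
Given: A = 1.75 m^2, eta = 0.229, G = 826 W/m^2
P = 1.75 * 0.229 * 826
P = 331.02 W

331.02


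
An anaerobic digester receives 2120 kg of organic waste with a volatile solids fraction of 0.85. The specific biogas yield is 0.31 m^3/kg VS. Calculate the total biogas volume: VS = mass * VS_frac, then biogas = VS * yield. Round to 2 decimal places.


Compute volatile solids:
  VS = mass * VS_fraction = 2120 * 0.85 = 1802.0 kg
Calculate biogas volume:
  Biogas = VS * specific_yield = 1802.0 * 0.31
  Biogas = 558.62 m^3

558.62


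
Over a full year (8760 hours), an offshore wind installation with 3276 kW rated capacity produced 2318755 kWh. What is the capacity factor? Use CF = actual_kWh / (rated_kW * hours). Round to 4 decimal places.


Capacity factor = actual output / maximum possible output
Maximum possible = rated * hours = 3276 * 8760 = 28697760 kWh
CF = 2318755 / 28697760
CF = 0.0808

0.0808


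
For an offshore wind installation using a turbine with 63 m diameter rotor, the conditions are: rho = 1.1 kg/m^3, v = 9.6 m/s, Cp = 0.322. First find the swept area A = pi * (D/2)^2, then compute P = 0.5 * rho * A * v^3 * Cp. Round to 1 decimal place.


Step 1 -- Compute swept area:
  A = pi * (D/2)^2 = pi * (63/2)^2 = 3117.25 m^2
Step 2 -- Apply wind power equation:
  P = 0.5 * rho * A * v^3 * Cp
  v^3 = 9.6^3 = 884.736
  P = 0.5 * 1.1 * 3117.25 * 884.736 * 0.322
  P = 488431.0 W

488431.0


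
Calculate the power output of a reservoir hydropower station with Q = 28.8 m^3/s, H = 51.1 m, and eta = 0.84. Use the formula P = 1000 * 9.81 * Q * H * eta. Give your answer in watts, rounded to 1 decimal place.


Apply the hydropower formula P = rho * g * Q * H * eta
rho * g = 1000 * 9.81 = 9810.0
P = 9810.0 * 28.8 * 51.1 * 0.84
P = 12127231.9 W

12127231.9


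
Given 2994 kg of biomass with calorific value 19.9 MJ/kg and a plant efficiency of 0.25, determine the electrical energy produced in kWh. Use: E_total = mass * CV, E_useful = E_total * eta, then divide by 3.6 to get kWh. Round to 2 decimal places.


Total energy = mass * CV = 2994 * 19.9 = 59580.6 MJ
Useful energy = total * eta = 59580.6 * 0.25 = 14895.15 MJ
Convert to kWh: 14895.15 / 3.6
Useful energy = 4137.54 kWh

4137.54


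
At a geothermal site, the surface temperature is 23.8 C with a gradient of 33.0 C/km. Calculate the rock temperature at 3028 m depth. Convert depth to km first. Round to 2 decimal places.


Convert depth to km: 3028 / 1000 = 3.028 km
Temperature increase = gradient * depth_km = 33.0 * 3.028 = 99.92 C
Temperature at depth = T_surface + delta_T = 23.8 + 99.92
T = 123.72 C

123.72


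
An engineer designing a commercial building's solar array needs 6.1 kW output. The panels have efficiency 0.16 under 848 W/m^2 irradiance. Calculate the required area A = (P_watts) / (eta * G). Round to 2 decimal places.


Convert target power to watts: P = 6.1 * 1000 = 6100.0 W
Compute denominator: eta * G = 0.16 * 848 = 135.68
Required area A = P / (eta * G) = 6100.0 / 135.68
A = 44.96 m^2

44.96


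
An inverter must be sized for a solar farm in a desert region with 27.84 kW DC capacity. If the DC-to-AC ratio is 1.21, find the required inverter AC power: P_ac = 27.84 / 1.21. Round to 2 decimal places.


The inverter AC capacity is determined by the DC/AC ratio.
Given: P_dc = 27.84 kW, DC/AC ratio = 1.21
P_ac = P_dc / ratio = 27.84 / 1.21
P_ac = 23.01 kW

23.01


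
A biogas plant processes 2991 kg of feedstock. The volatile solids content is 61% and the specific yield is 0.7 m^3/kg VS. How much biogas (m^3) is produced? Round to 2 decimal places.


Compute volatile solids:
  VS = mass * VS_fraction = 2991 * 0.61 = 1824.51 kg
Calculate biogas volume:
  Biogas = VS * specific_yield = 1824.51 * 0.7
  Biogas = 1277.16 m^3

1277.16


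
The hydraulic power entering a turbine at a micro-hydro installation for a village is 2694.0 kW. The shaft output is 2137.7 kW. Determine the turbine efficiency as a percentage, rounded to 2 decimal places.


Turbine efficiency = (output power / input power) * 100
eta = (2137.7 / 2694.0) * 100
eta = 79.35%

79.35


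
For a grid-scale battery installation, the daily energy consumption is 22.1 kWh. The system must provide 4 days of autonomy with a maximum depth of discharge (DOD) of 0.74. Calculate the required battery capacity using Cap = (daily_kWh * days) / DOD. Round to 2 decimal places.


Total energy needed = daily * days = 22.1 * 4 = 88.4 kWh
Account for depth of discharge:
  Cap = total_energy / DOD = 88.4 / 0.74
  Cap = 119.46 kWh

119.46


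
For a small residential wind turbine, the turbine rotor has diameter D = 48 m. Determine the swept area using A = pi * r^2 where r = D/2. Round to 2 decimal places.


Compute the rotor radius:
  r = D / 2 = 48 / 2 = 24.0 m
Calculate swept area:
  A = pi * r^2 = pi * 24.0^2
  A = 1809.56 m^2

1809.56


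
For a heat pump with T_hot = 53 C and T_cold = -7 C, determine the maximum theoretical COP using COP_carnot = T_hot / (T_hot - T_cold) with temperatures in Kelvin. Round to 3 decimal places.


Convert to Kelvin:
  T_hot = 53 + 273.15 = 326.15 K
  T_cold = -7 + 273.15 = 266.15 K
Apply Carnot COP formula:
  COP = T_hot_K / (T_hot_K - T_cold_K) = 326.15 / 60.0
  COP = 5.436

5.436


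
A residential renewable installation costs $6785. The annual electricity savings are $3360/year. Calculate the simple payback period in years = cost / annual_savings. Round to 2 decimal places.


Simple payback period = initial cost / annual savings
Payback = 6785 / 3360
Payback = 2.02 years

2.02


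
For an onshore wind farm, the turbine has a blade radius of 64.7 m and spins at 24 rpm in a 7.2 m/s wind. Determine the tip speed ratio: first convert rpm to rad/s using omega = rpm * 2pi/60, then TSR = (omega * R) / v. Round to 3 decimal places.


Convert rotational speed to rad/s:
  omega = 24 * 2 * pi / 60 = 2.5133 rad/s
Compute tip speed:
  v_tip = omega * R = 2.5133 * 64.7 = 162.609 m/s
Tip speed ratio:
  TSR = v_tip / v_wind = 162.609 / 7.2 = 22.585

22.585


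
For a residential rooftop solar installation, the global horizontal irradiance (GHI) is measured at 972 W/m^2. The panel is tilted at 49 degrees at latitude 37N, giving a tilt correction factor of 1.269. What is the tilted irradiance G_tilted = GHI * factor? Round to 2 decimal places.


Identify the given values:
  GHI = 972 W/m^2, tilt correction factor = 1.269
Apply the formula G_tilted = GHI * factor:
  G_tilted = 972 * 1.269
  G_tilted = 1233.47 W/m^2

1233.47


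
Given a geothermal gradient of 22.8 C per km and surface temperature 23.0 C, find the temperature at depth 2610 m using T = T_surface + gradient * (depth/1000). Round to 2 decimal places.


Convert depth to km: 2610 / 1000 = 2.61 km
Temperature increase = gradient * depth_km = 22.8 * 2.61 = 59.51 C
Temperature at depth = T_surface + delta_T = 23.0 + 59.51
T = 82.51 C

82.51


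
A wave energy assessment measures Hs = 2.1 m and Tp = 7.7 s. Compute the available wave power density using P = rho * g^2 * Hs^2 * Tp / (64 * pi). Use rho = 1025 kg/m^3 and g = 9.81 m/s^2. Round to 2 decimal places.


Apply wave power formula:
  g^2 = 9.81^2 = 96.2361
  Hs^2 = 2.1^2 = 4.41
  Numerator = rho * g^2 * Hs^2 * Tp = 1025 * 96.2361 * 4.41 * 7.7 = 3349586.48
  Denominator = 64 * pi = 201.0619
  P = 3349586.48 / 201.0619 = 16659.48 W/m

16659.48


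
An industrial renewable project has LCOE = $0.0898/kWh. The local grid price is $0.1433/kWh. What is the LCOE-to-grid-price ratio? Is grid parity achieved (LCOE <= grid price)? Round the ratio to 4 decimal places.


Compare LCOE to grid price:
  LCOE = $0.0898/kWh, Grid price = $0.1433/kWh
  Ratio = LCOE / grid_price = 0.0898 / 0.1433 = 0.6267
  Grid parity achieved (ratio <= 1)? yes

0.6267


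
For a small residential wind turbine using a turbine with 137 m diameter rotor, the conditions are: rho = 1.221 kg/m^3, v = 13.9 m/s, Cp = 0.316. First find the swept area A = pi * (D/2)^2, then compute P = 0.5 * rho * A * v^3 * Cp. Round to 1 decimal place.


Step 1 -- Compute swept area:
  A = pi * (D/2)^2 = pi * (137/2)^2 = 14741.14 m^2
Step 2 -- Apply wind power equation:
  P = 0.5 * rho * A * v^3 * Cp
  v^3 = 13.9^3 = 2685.619
  P = 0.5 * 1.221 * 14741.14 * 2685.619 * 0.316
  P = 7637446.3 W

7637446.3


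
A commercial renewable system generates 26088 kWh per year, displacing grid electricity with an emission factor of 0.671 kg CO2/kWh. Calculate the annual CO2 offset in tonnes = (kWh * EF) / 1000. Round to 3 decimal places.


CO2 offset in kg = generation * emission_factor
CO2 offset = 26088 * 0.671 = 17505.05 kg
Convert to tonnes:
  CO2 offset = 17505.05 / 1000 = 17.505 tonnes

17.505


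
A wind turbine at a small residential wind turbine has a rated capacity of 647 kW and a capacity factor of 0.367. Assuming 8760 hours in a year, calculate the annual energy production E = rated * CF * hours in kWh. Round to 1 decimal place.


Annual energy = rated_kW * capacity_factor * hours_per_year
Given: P_rated = 647 kW, CF = 0.367, hours = 8760
E = 647 * 0.367 * 8760
E = 2080053.2 kWh

2080053.2


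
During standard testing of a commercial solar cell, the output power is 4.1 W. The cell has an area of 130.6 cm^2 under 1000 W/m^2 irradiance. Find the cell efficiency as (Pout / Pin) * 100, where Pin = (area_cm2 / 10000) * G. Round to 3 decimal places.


First compute the input power:
  Pin = area_cm2 / 10000 * G = 130.6 / 10000 * 1000 = 13.06 W
Then compute efficiency:
  Efficiency = (Pout / Pin) * 100 = (4.1 / 13.06) * 100
  Efficiency = 31.394%

31.394


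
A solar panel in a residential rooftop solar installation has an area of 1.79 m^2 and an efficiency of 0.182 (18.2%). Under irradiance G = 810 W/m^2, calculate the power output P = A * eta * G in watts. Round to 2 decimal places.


Use the solar power formula P = A * eta * G.
Given: A = 1.79 m^2, eta = 0.182, G = 810 W/m^2
P = 1.79 * 0.182 * 810
P = 263.88 W

263.88


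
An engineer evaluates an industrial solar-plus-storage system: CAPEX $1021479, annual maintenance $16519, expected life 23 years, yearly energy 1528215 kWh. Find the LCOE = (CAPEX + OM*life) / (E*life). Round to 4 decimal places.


Total cost = CAPEX + OM * lifetime = 1021479 + 16519 * 23 = 1021479 + 379937 = 1401416
Total generation = annual * lifetime = 1528215 * 23 = 35148945 kWh
LCOE = 1401416 / 35148945
LCOE = 0.0399 $/kWh

0.0399


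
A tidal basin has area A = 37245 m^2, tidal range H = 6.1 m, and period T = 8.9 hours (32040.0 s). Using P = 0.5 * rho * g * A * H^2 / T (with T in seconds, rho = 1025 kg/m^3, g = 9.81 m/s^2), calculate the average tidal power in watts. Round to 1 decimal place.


Convert period to seconds: T = 8.9 * 3600 = 32040.0 s
H^2 = 6.1^2 = 37.21
P = 0.5 * rho * g * A * H^2 / T
P = 0.5 * 1025 * 9.81 * 37245 * 37.21 / 32040.0
P = 217469.3 W

217469.3


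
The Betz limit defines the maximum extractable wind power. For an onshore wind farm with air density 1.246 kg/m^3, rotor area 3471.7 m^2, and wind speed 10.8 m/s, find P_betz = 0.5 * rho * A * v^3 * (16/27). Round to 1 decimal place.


The Betz coefficient Cp_max = 16/27 = 0.5926
v^3 = 10.8^3 = 1259.712
P_betz = 0.5 * rho * A * v^3 * Cp_max
P_betz = 0.5 * 1.246 * 3471.7 * 1259.712 * 0.5926
P_betz = 1614573.1 W

1614573.1


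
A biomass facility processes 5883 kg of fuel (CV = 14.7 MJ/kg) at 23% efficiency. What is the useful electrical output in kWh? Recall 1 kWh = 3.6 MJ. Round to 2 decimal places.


Total energy = mass * CV = 5883 * 14.7 = 86480.1 MJ
Useful energy = total * eta = 86480.1 * 0.23 = 19890.42 MJ
Convert to kWh: 19890.42 / 3.6
Useful energy = 5525.12 kWh

5525.12


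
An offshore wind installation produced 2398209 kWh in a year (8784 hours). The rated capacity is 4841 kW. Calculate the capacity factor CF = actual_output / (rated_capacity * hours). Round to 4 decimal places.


Capacity factor = actual output / maximum possible output
Maximum possible = rated * hours = 4841 * 8784 = 42523344 kWh
CF = 2398209 / 42523344
CF = 0.0564

0.0564


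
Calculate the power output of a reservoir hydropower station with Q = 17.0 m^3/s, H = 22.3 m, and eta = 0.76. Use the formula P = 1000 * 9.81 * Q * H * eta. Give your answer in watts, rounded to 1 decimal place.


Apply the hydropower formula P = rho * g * Q * H * eta
rho * g = 1000 * 9.81 = 9810.0
P = 9810.0 * 17.0 * 22.3 * 0.76
P = 2826418.0 W

2826418.0


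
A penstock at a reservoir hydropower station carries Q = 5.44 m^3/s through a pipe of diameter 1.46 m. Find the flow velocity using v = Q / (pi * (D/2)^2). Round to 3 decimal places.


Compute pipe cross-sectional area:
  A = pi * (D/2)^2 = pi * (1.46/2)^2 = 1.6742 m^2
Calculate velocity:
  v = Q / A = 5.44 / 1.6742
  v = 3.249 m/s

3.249


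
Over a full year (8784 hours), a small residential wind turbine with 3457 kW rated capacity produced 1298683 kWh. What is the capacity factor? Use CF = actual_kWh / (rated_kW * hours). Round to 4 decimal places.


Capacity factor = actual output / maximum possible output
Maximum possible = rated * hours = 3457 * 8784 = 30366288 kWh
CF = 1298683 / 30366288
CF = 0.0428

0.0428


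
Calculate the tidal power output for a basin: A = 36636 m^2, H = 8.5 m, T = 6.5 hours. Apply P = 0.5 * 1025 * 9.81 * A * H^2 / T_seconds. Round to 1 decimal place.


Convert period to seconds: T = 6.5 * 3600 = 23400.0 s
H^2 = 8.5^2 = 72.25
P = 0.5 * rho * g * A * H^2 / T
P = 0.5 * 1025 * 9.81 * 36636 * 72.25 / 23400.0
P = 568712.7 W

568712.7


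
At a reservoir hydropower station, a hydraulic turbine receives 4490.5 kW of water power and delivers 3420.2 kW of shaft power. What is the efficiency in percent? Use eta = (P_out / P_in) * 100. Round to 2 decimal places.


Turbine efficiency = (output power / input power) * 100
eta = (3420.2 / 4490.5) * 100
eta = 76.17%

76.17


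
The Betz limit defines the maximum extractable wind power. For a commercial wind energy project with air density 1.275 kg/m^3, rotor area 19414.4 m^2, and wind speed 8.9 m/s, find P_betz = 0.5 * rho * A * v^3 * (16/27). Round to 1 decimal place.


The Betz coefficient Cp_max = 16/27 = 0.5926
v^3 = 8.9^3 = 704.969
P_betz = 0.5 * rho * A * v^3 * Cp_max
P_betz = 0.5 * 1.275 * 19414.4 * 704.969 * 0.5926
P_betz = 5170474.5 W

5170474.5


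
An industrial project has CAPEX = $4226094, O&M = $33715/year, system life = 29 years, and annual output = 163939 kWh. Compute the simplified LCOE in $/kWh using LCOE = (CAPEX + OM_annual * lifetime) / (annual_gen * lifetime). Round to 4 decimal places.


Total cost = CAPEX + OM * lifetime = 4226094 + 33715 * 29 = 4226094 + 977735 = 5203829
Total generation = annual * lifetime = 163939 * 29 = 4754231 kWh
LCOE = 5203829 / 4754231
LCOE = 1.0946 $/kWh

1.0946


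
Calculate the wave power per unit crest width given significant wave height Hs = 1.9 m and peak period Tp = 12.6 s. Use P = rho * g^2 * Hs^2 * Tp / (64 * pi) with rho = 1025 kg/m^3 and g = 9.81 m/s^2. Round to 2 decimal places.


Apply wave power formula:
  g^2 = 9.81^2 = 96.2361
  Hs^2 = 1.9^2 = 3.61
  Numerator = rho * g^2 * Hs^2 * Tp = 1025 * 96.2361 * 3.61 * 12.6 = 4486830.13
  Denominator = 64 * pi = 201.0619
  P = 4486830.13 / 201.0619 = 22315.66 W/m

22315.66


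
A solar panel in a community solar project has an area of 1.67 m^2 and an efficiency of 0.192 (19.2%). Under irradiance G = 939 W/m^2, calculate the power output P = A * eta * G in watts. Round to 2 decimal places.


Use the solar power formula P = A * eta * G.
Given: A = 1.67 m^2, eta = 0.192, G = 939 W/m^2
P = 1.67 * 0.192 * 939
P = 301.08 W

301.08


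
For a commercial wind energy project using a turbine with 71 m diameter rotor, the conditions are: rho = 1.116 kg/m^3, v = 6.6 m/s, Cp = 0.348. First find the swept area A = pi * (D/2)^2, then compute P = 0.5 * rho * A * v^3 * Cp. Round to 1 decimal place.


Step 1 -- Compute swept area:
  A = pi * (D/2)^2 = pi * (71/2)^2 = 3959.19 m^2
Step 2 -- Apply wind power equation:
  P = 0.5 * rho * A * v^3 * Cp
  v^3 = 6.6^3 = 287.496
  P = 0.5 * 1.116 * 3959.19 * 287.496 * 0.348
  P = 221030.3 W

221030.3


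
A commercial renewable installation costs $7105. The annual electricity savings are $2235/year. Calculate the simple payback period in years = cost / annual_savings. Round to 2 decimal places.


Simple payback period = initial cost / annual savings
Payback = 7105 / 2235
Payback = 3.18 years

3.18


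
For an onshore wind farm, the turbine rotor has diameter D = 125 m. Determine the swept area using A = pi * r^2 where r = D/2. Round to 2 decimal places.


Compute the rotor radius:
  r = D / 2 = 125 / 2 = 62.5 m
Calculate swept area:
  A = pi * r^2 = pi * 62.5^2
  A = 12271.85 m^2

12271.85


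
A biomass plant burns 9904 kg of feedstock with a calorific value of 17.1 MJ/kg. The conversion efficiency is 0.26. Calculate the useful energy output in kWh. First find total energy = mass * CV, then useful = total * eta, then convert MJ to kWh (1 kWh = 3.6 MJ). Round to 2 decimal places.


Total energy = mass * CV = 9904 * 17.1 = 169358.4 MJ
Useful energy = total * eta = 169358.4 * 0.26 = 44033.18 MJ
Convert to kWh: 44033.18 / 3.6
Useful energy = 12231.44 kWh

12231.44


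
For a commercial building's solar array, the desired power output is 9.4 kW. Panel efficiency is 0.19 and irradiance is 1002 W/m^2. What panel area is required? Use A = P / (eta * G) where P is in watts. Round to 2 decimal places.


Convert target power to watts: P = 9.4 * 1000 = 9400.0 W
Compute denominator: eta * G = 0.19 * 1002 = 190.38
Required area A = P / (eta * G) = 9400.0 / 190.38
A = 49.37 m^2

49.37


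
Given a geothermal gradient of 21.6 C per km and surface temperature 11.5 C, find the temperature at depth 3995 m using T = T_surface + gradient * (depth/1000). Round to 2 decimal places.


Convert depth to km: 3995 / 1000 = 3.995 km
Temperature increase = gradient * depth_km = 21.6 * 3.995 = 86.29 C
Temperature at depth = T_surface + delta_T = 11.5 + 86.29
T = 97.79 C

97.79


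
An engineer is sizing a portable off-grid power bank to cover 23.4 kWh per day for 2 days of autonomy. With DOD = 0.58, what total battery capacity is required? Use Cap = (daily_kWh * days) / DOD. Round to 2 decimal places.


Total energy needed = daily * days = 23.4 * 2 = 46.8 kWh
Account for depth of discharge:
  Cap = total_energy / DOD = 46.8 / 0.58
  Cap = 80.69 kWh

80.69


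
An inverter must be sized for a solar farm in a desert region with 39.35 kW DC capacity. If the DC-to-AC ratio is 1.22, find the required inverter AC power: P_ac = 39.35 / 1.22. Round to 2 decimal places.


The inverter AC capacity is determined by the DC/AC ratio.
Given: P_dc = 39.35 kW, DC/AC ratio = 1.22
P_ac = P_dc / ratio = 39.35 / 1.22
P_ac = 32.25 kW

32.25


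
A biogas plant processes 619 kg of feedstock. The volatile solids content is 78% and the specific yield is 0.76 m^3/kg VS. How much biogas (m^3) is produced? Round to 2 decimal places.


Compute volatile solids:
  VS = mass * VS_fraction = 619 * 0.78 = 482.82 kg
Calculate biogas volume:
  Biogas = VS * specific_yield = 482.82 * 0.76
  Biogas = 366.94 m^3

366.94


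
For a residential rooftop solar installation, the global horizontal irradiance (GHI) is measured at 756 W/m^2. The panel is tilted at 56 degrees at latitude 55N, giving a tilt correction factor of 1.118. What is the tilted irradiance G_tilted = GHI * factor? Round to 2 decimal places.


Identify the given values:
  GHI = 756 W/m^2, tilt correction factor = 1.118
Apply the formula G_tilted = GHI * factor:
  G_tilted = 756 * 1.118
  G_tilted = 845.21 W/m^2

845.21


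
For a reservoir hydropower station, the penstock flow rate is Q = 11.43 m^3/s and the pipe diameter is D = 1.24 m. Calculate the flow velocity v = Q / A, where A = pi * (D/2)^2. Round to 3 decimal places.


Compute pipe cross-sectional area:
  A = pi * (D/2)^2 = pi * (1.24/2)^2 = 1.2076 m^2
Calculate velocity:
  v = Q / A = 11.43 / 1.2076
  v = 9.465 m/s

9.465


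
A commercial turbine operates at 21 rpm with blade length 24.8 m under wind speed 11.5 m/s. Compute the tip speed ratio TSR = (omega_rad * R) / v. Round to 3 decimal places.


Convert rotational speed to rad/s:
  omega = 21 * 2 * pi / 60 = 2.1991 rad/s
Compute tip speed:
  v_tip = omega * R = 2.1991 * 24.8 = 54.538 m/s
Tip speed ratio:
  TSR = v_tip / v_wind = 54.538 / 11.5 = 4.742

4.742


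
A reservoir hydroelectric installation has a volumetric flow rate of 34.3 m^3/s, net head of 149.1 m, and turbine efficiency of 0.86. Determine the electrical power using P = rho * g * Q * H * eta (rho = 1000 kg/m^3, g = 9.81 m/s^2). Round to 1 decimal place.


Apply the hydropower formula P = rho * g * Q * H * eta
rho * g = 1000 * 9.81 = 9810.0
P = 9810.0 * 34.3 * 149.1 * 0.86
P = 43145869.2 W

43145869.2


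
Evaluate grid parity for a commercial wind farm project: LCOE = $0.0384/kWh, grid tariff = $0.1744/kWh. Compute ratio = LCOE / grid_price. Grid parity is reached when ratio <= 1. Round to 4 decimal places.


Compare LCOE to grid price:
  LCOE = $0.0384/kWh, Grid price = $0.1744/kWh
  Ratio = LCOE / grid_price = 0.0384 / 0.1744 = 0.2202
  Grid parity achieved (ratio <= 1)? yes

0.2202


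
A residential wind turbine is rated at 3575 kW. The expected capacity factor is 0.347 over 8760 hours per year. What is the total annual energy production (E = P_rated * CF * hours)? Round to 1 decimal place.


Annual energy = rated_kW * capacity_factor * hours_per_year
Given: P_rated = 3575 kW, CF = 0.347, hours = 8760
E = 3575 * 0.347 * 8760
E = 10866999.0 kWh

10866999.0


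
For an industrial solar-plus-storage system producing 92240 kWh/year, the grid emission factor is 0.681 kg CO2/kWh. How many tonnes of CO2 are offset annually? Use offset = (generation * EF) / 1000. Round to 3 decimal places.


CO2 offset in kg = generation * emission_factor
CO2 offset = 92240 * 0.681 = 62815.44 kg
Convert to tonnes:
  CO2 offset = 62815.44 / 1000 = 62.815 tonnes

62.815


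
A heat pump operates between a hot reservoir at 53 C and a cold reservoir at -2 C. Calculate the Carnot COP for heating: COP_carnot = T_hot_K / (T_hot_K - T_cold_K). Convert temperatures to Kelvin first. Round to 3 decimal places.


Convert to Kelvin:
  T_hot = 53 + 273.15 = 326.15 K
  T_cold = -2 + 273.15 = 271.15 K
Apply Carnot COP formula:
  COP = T_hot_K / (T_hot_K - T_cold_K) = 326.15 / 55.0
  COP = 5.930

5.930


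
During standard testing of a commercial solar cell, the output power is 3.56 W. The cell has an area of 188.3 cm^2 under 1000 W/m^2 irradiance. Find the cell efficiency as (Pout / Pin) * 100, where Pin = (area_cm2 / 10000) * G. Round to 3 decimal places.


First compute the input power:
  Pin = area_cm2 / 10000 * G = 188.3 / 10000 * 1000 = 18.83 W
Then compute efficiency:
  Efficiency = (Pout / Pin) * 100 = (3.56 / 18.83) * 100
  Efficiency = 18.906%

18.906


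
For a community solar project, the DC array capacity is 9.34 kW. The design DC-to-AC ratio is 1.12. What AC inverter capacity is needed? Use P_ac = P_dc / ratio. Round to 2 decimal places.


The inverter AC capacity is determined by the DC/AC ratio.
Given: P_dc = 9.34 kW, DC/AC ratio = 1.12
P_ac = P_dc / ratio = 9.34 / 1.12
P_ac = 8.34 kW

8.34


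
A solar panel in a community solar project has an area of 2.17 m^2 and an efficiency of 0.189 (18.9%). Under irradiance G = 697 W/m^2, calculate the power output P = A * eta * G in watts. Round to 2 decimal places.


Use the solar power formula P = A * eta * G.
Given: A = 2.17 m^2, eta = 0.189, G = 697 W/m^2
P = 2.17 * 0.189 * 697
P = 285.86 W

285.86


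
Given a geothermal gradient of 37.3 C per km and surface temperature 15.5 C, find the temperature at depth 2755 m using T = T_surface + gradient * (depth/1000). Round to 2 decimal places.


Convert depth to km: 2755 / 1000 = 2.755 km
Temperature increase = gradient * depth_km = 37.3 * 2.755 = 102.76 C
Temperature at depth = T_surface + delta_T = 15.5 + 102.76
T = 118.26 C

118.26


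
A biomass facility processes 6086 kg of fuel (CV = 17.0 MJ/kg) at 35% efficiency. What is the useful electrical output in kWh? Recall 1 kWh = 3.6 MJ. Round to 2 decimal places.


Total energy = mass * CV = 6086 * 17.0 = 103462.0 MJ
Useful energy = total * eta = 103462.0 * 0.35 = 36211.7 MJ
Convert to kWh: 36211.7 / 3.6
Useful energy = 10058.81 kWh

10058.81


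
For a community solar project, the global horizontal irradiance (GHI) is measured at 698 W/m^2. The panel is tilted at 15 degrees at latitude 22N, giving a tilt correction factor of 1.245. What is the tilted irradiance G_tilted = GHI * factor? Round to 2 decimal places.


Identify the given values:
  GHI = 698 W/m^2, tilt correction factor = 1.245
Apply the formula G_tilted = GHI * factor:
  G_tilted = 698 * 1.245
  G_tilted = 869.01 W/m^2

869.01


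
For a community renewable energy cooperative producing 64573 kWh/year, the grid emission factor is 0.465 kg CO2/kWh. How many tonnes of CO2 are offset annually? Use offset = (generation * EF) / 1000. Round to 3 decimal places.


CO2 offset in kg = generation * emission_factor
CO2 offset = 64573 * 0.465 = 30026.45 kg
Convert to tonnes:
  CO2 offset = 30026.45 / 1000 = 30.026 tonnes

30.026


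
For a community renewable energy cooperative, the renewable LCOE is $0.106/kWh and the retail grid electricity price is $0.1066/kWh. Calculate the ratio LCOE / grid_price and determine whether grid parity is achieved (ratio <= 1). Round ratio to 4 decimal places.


Compare LCOE to grid price:
  LCOE = $0.106/kWh, Grid price = $0.1066/kWh
  Ratio = LCOE / grid_price = 0.106 / 0.1066 = 0.9944
  Grid parity achieved (ratio <= 1)? yes

0.9944


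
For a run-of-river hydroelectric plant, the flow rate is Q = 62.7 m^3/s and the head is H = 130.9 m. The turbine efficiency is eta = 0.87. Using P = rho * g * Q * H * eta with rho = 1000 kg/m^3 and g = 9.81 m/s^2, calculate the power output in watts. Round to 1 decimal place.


Apply the hydropower formula P = rho * g * Q * H * eta
rho * g = 1000 * 9.81 = 9810.0
P = 9810.0 * 62.7 * 130.9 * 0.87
P = 70047952.8 W

70047952.8


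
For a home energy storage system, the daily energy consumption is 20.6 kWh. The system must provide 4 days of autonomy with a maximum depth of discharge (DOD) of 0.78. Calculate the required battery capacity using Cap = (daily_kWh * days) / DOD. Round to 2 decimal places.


Total energy needed = daily * days = 20.6 * 4 = 82.4 kWh
Account for depth of discharge:
  Cap = total_energy / DOD = 82.4 / 0.78
  Cap = 105.64 kWh

105.64


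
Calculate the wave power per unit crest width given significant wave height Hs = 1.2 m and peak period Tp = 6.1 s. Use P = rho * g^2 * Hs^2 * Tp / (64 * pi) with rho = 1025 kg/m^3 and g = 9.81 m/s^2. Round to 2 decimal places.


Apply wave power formula:
  g^2 = 9.81^2 = 96.2361
  Hs^2 = 1.2^2 = 1.44
  Numerator = rho * g^2 * Hs^2 * Tp = 1025 * 96.2361 * 1.44 * 6.1 = 866471.35
  Denominator = 64 * pi = 201.0619
  P = 866471.35 / 201.0619 = 4309.47 W/m

4309.47


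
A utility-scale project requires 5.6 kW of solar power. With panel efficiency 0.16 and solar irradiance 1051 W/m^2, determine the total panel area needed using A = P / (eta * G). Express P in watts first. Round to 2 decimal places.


Convert target power to watts: P = 5.6 * 1000 = 5600.0 W
Compute denominator: eta * G = 0.16 * 1051 = 168.16
Required area A = P / (eta * G) = 5600.0 / 168.16
A = 33.30 m^2

33.30


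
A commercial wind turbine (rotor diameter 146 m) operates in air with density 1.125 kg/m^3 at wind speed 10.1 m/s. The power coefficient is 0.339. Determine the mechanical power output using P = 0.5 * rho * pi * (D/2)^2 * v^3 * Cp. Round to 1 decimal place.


Step 1 -- Compute swept area:
  A = pi * (D/2)^2 = pi * (146/2)^2 = 16741.55 m^2
Step 2 -- Apply wind power equation:
  P = 0.5 * rho * A * v^3 * Cp
  v^3 = 10.1^3 = 1030.301
  P = 0.5 * 1.125 * 16741.55 * 1030.301 * 0.339
  P = 3289136.8 W

3289136.8


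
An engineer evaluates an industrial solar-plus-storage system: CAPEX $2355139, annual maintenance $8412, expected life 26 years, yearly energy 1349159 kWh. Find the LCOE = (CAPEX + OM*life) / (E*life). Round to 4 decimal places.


Total cost = CAPEX + OM * lifetime = 2355139 + 8412 * 26 = 2355139 + 218712 = 2573851
Total generation = annual * lifetime = 1349159 * 26 = 35078134 kWh
LCOE = 2573851 / 35078134
LCOE = 0.0734 $/kWh

0.0734


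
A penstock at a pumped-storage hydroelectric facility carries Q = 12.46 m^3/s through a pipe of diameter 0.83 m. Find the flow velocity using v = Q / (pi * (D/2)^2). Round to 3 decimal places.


Compute pipe cross-sectional area:
  A = pi * (D/2)^2 = pi * (0.83/2)^2 = 0.5411 m^2
Calculate velocity:
  v = Q / A = 12.46 / 0.5411
  v = 23.029 m/s

23.029


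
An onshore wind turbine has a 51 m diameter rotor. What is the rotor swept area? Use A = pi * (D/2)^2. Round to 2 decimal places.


Compute the rotor radius:
  r = D / 2 = 51 / 2 = 25.5 m
Calculate swept area:
  A = pi * r^2 = pi * 25.5^2
  A = 2042.82 m^2

2042.82


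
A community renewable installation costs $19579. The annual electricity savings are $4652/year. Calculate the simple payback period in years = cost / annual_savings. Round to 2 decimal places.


Simple payback period = initial cost / annual savings
Payback = 19579 / 4652
Payback = 4.21 years

4.21


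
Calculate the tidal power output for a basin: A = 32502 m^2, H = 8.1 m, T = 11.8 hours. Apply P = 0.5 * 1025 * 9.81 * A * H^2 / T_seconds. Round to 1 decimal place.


Convert period to seconds: T = 11.8 * 3600 = 42480.0 s
H^2 = 8.1^2 = 65.61
P = 0.5 * rho * g * A * H^2 / T
P = 0.5 * 1025 * 9.81 * 32502 * 65.61 / 42480.0
P = 252382.1 W

252382.1


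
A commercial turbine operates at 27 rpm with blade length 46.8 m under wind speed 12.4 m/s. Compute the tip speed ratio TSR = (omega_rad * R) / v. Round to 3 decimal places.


Convert rotational speed to rad/s:
  omega = 27 * 2 * pi / 60 = 2.8274 rad/s
Compute tip speed:
  v_tip = omega * R = 2.8274 * 46.8 = 132.324 m/s
Tip speed ratio:
  TSR = v_tip / v_wind = 132.324 / 12.4 = 10.671

10.671


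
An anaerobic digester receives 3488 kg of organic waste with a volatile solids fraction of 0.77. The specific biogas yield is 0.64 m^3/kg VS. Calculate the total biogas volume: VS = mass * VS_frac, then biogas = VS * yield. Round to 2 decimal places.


Compute volatile solids:
  VS = mass * VS_fraction = 3488 * 0.77 = 2685.76 kg
Calculate biogas volume:
  Biogas = VS * specific_yield = 2685.76 * 0.64
  Biogas = 1718.89 m^3

1718.89


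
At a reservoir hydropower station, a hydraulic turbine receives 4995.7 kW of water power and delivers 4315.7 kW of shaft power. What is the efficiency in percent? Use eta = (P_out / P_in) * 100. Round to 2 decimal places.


Turbine efficiency = (output power / input power) * 100
eta = (4315.7 / 4995.7) * 100
eta = 86.39%

86.39
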